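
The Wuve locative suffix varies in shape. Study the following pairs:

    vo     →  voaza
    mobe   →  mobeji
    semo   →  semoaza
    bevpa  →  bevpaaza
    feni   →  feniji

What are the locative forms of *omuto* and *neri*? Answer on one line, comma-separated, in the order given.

Looking at the last vowel of each stem: -ji when the last vowel of the stem is a front vowel (*mobe*, *feni*); -aza when the last vowel of the stem is a back vowel (*vo*, *semo*, *bevpa*).
The last vowel of *omuto* is /o/, which is a back vowel, so the suffix is -aza, giving *omutoaza*.
The last vowel of *neri* is /i/, which is a front vowel, so the suffix is -ji, giving *neriji*.

omutoaza, neriji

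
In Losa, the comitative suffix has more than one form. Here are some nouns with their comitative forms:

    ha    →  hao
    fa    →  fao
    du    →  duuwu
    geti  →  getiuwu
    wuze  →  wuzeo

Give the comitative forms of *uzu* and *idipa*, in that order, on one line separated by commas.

uzuuwu, idipao

Looking at the last vowel of each stem: -uwu when the last vowel of the stem is a high vowel (*du*, *geti*); -o when the last vowel of the stem is a non-high vowel (*ha*, *fa*, *wuze*).
The last vowel of *uzu* is /u/, which is a high vowel, so the suffix is -uwu, giving *uzuuwu*.
*idipa*: last vowel = /a/, a non-high vowel → -o → *idipao*.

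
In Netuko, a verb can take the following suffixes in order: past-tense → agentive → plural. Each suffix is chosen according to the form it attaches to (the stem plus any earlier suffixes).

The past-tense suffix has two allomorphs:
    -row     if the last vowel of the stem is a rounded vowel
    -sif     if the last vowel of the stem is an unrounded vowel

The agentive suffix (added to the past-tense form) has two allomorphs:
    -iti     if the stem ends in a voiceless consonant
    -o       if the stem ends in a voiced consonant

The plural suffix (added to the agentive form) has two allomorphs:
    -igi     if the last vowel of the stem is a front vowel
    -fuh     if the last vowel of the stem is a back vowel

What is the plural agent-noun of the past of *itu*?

*itu* — last vowel /u/ (a rounded vowel) → -row → *iturow*.
The final consonant of the past-tense form *iturow* is /w/, which is voiced, so the agentive suffix is -o, giving *iturowo*.
The agentive form *iturowo* — last vowel /o/ (a back vowel) → -fuh → *iturowofuh*.

iturowofuh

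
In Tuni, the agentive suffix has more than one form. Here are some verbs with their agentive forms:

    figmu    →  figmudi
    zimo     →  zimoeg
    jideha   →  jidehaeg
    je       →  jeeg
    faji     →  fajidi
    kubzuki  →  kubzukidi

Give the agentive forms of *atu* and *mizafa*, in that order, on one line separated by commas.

The alternation tracks the last vowel of the stem — -di when the last vowel of the stem is a high vowel (*figmu*, *faji*, *kubzuki*); -eg when the last vowel of the stem is a non-high vowel (*zimo*, *jideha*, *je*).
Since the last vowel of *atu* is /u/ (a high vowel), it takes -di, giving *atudi*.
*mizafa* — last vowel /a/ (a non-high vowel) → -eg → *mizafaeg*.

atudi, mizafaeg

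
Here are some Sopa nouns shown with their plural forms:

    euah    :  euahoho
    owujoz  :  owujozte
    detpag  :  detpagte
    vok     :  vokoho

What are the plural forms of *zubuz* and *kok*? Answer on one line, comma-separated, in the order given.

Looking at the final consonant of each stem: -oho when the stem ends in a voiceless consonant (*euah*, *vok*); -te when the stem ends in a voiced consonant (*owujoz*, *detpag*).
*zubuz* — final consonant /z/ (voiced) → -te → *zubuzte*.
*kok*: final consonant = /k/, voiceless → -oho → *kokoho*.

zubuzte, kokoho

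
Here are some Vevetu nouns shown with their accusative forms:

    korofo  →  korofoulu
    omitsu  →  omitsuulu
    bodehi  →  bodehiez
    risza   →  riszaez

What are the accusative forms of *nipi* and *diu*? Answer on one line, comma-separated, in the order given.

nipiez, diuulu

The alternation tracks the last vowel of the stem — -ulu when the last vowel of the stem is a rounded vowel (*korofo*, *omitsu*); -ez when the last vowel of the stem is an unrounded vowel (*bodehi*, *risza*).
*nipi*: last vowel = /i/, an unrounded vowel → -ez → *nipiez*.
Since the last vowel of *diu* is /u/ (a rounded vowel), it takes -ulu, giving *diuulu*.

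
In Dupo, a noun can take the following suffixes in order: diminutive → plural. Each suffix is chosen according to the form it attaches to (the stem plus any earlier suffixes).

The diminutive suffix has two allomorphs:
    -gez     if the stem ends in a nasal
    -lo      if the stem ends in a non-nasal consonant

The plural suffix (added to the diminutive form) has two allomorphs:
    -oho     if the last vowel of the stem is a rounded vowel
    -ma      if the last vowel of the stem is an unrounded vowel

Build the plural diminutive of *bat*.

batlooho

Since the final consonant of *bat* is /t/ (non-nasal), it takes -lo, giving *batlo*.
The diminutive form *batlo*: last vowel = /o/, a rounded vowel → -oho → *batlooho*.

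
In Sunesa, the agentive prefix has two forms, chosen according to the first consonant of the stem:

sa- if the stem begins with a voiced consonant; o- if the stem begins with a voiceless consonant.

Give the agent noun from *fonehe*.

Since the first consonant of *fonehe* is /f/ (voiceless), it takes o-, giving *ofonehe*.

ofonehe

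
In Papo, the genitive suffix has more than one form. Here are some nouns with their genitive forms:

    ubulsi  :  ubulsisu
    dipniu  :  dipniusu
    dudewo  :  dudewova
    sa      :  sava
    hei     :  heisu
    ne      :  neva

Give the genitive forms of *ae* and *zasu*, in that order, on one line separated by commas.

The pattern is height harmony: -su when the last vowel of the stem is a high vowel (*ubulsi*, *dipniu*, *hei*); -va when the last vowel of the stem is a non-high vowel (*dudewo*, *sa*, *ne*).
The last vowel of *ae* is /e/, which is a non-high vowel, so the suffix is -va, giving *aeva*.
The last vowel of *zasu* is /u/, which is a high vowel, so the suffix is -su, giving *zasusu*.

aeva, zasusu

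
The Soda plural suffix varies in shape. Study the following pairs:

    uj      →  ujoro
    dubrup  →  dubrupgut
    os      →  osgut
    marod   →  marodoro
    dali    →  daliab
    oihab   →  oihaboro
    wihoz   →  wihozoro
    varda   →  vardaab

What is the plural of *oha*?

The alternation tracks the final sound of the stem — -gut when the stem ends in a voiceless consonant (*dubrup*, *os*); -oro when the stem ends in a voiced consonant (*uj*, *marod*, *oihab*, *wihoz*); -ab when the stem ends in a vowel (*dali*, *varda*).
The final sound of *oha* is /a/, which is a vowel, so the suffix is -ab, giving *ohaab*.

ohaab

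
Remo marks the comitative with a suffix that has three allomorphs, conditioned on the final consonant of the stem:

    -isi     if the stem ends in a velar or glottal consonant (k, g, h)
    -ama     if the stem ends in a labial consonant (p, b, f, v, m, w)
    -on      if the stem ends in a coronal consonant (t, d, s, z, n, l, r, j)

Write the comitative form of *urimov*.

*urimov*: final consonant = /v/, labial → -ama → *urimovama*.

urimovama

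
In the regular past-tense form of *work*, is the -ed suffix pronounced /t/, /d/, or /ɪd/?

The stem *work* ends in a voiceless consonant other than /t/.
The -ed suffix is realized as /ɪd/ after /t, d/; as /t/ after other voiceless consonants; and as /d/ after other voiced sounds.
So -ed on *work* is pronounced /t/.

/t/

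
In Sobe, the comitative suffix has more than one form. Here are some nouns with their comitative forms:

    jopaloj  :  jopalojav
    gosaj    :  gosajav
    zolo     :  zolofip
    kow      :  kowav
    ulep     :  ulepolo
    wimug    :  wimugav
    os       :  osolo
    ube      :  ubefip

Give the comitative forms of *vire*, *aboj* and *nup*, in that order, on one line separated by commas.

The pattern is voicing of the final sound: -olo when the stem ends in a voiceless consonant (*ulep*, *os*); -av when the stem ends in a voiced consonant (*jopaloj*, *gosaj*, *kow*, *wimug*); -fip when the stem ends in a vowel (*zolo*, *ube*).
Since the final sound of *vire* is /e/ (a vowel), it takes -fip, giving *virefip*.
The final sound of *aboj* is /j/, which is a voiced consonant, so the suffix is -av, giving *abojav*.
The final sound of *nup* is /p/, which is a voiceless consonant, so the suffix is -olo, giving *nupolo*.

virefip, abojav, nupolo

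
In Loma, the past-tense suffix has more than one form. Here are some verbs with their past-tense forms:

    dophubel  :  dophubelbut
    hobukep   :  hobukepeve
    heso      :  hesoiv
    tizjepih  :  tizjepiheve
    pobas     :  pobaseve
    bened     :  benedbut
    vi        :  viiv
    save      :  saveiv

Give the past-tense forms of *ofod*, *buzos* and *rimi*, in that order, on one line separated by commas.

The suffix is conditioned by the final sound: -eve when the stem ends in a voiceless consonant (*hobukep*, *tizjepih*, *pobas*); -but when the stem ends in a voiced consonant (*dophubel*, *bened*); -iv when the stem ends in a vowel (*heso*, *vi*, *save*).
*ofod*: final sound = /d/, a voiced consonant → -but → *ofodbut*.
*buzos* — final sound /s/ (a voiceless consonant) → -eve → *buzoseve*.
Since the final sound of *rimi* is /i/ (a vowel), it takes -iv, giving *rimiiv*.

ofodbut, buzoseve, rimiiv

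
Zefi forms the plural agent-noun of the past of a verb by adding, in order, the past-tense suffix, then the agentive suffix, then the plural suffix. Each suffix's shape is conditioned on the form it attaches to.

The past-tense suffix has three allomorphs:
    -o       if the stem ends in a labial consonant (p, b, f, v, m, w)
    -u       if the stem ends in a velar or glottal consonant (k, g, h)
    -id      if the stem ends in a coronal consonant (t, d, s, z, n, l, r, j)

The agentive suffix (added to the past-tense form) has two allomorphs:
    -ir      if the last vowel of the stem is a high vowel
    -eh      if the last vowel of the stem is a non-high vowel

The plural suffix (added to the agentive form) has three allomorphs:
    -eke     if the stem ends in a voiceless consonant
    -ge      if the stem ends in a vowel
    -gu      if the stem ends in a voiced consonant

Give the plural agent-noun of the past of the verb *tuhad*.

tuhadidirgu

*tuhad*: final consonant = /d/, coronal → -id → *tuhadid*.
The last vowel of the past-tense form *tuhadid* is /i/, which is a high vowel, so the agentive suffix is -ir, giving *tuhadidir*.
Since the final sound of the agentive form *tuhadidir* is /r/ (a voiced consonant), it takes -gu, giving *tuhadidirgu*.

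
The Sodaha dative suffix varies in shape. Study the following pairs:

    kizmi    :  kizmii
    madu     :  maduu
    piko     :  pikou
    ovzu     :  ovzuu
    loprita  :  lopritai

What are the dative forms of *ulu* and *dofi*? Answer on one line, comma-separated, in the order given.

The suffix is conditioned by the last vowel: -u when the last vowel of the stem is a rounded vowel (*madu*, *piko*, *ovzu*); -i when the last vowel of the stem is an unrounded vowel (*kizmi*, *loprita*).
*ulu* — last vowel /u/ (a rounded vowel) → -u → *uluu*.
The last vowel of *dofi* is /i/, which is an unrounded vowel, so the suffix is -i, giving *dofii*.

uluu, dofii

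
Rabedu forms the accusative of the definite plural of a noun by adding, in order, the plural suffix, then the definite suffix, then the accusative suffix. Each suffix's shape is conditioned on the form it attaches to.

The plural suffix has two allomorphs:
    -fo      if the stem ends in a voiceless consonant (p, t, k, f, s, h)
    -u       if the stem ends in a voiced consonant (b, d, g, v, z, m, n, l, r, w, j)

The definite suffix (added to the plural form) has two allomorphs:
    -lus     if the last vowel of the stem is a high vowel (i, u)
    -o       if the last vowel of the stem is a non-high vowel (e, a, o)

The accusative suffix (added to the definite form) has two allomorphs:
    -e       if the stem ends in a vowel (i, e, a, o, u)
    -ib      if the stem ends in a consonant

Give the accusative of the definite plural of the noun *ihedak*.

*ihedak*: final consonant = /k/, voiceless → -fo → *ihedakfo*.
The last vowel of the plural form *ihedakfo* is /o/, which is a non-high vowel, so the definite suffix is -o, giving *ihedakfoo*.
The definite form *ihedakfoo*: final sound = /o/, a vowel → -e → *ihedakfooe*.

ihedakfooe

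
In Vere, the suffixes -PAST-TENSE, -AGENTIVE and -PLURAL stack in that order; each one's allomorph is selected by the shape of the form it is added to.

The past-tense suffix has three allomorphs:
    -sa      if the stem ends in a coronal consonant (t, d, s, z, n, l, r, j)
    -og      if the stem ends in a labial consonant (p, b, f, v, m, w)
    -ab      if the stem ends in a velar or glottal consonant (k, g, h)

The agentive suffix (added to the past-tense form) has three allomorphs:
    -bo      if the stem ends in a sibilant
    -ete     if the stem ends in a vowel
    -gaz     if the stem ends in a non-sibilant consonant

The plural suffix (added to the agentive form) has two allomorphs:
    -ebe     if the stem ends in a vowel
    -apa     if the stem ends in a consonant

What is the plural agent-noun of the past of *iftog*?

iftogabgazapa

The final consonant of *iftog* is /g/, which is velar/glottal, so the past-tense suffix is -ab, giving *iftogab*.
The past-tense form *iftogab*: final sound = /b/, a non-sibilant consonant → -gaz → *iftogabgaz*.
Since the final sound of the agentive form *iftogabgaz* is /z/ (a consonant), it takes -apa, giving *iftogabgazapa*.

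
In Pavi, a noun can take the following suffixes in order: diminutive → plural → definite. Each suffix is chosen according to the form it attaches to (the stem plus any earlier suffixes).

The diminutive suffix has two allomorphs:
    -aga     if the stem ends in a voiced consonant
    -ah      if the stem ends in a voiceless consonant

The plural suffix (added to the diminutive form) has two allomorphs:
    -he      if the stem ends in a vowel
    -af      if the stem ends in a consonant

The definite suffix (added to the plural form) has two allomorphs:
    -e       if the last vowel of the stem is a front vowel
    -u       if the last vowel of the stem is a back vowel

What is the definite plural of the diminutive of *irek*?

*irek*: final consonant = /k/, voiceless → -ah → *irekah*.
The diminutive form *irekah*: final sound = /h/, a consonant → -af → *irekahaf*.
The last vowel of the plural form *irekahaf* is /a/, which is a back vowel, so the definite suffix is -u, giving *irekahafu*.

irekahafu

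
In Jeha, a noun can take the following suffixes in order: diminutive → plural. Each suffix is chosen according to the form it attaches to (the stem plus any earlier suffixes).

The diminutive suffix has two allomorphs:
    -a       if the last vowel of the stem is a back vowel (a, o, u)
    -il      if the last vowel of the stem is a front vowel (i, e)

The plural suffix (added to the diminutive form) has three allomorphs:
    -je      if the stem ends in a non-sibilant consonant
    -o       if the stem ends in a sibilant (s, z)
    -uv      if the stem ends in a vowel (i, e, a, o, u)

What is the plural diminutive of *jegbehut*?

jegbehutauv

*jegbehut* — last vowel /u/ (a back vowel) → -a → *jegbehuta*.
The diminutive form *jegbehuta* — final sound /a/ (a vowel) → -uv → *jegbehutauv*.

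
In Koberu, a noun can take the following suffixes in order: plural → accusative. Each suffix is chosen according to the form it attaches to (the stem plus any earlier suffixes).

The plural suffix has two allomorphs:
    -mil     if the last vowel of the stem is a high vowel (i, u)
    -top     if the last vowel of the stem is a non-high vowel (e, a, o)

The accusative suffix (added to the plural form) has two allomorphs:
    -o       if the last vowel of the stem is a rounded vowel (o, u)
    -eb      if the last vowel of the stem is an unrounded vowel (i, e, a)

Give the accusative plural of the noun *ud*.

udmileb

*ud* — last vowel /u/ (a high vowel) → -mil → *udmil*.
Since the last vowel of the plural form *udmil* is /i/ (an unrounded vowel), it takes -eb, giving *udmileb*.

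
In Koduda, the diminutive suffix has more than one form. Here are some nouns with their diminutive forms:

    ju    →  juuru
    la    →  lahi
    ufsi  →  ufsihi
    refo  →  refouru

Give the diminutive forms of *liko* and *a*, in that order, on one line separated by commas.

The alternation tracks the last vowel of the stem — -uru when the last vowel of the stem is a rounded vowel (*ju*, *refo*); -hi when the last vowel of the stem is an unrounded vowel (*la*, *ufsi*).
The last vowel of *liko* is /o/, which is a rounded vowel, so the suffix is -uru, giving *likouru*.
The last vowel of *a* is /a/, which is an unrounded vowel, so the suffix is -hi, giving *ahi*.

likouru, ahi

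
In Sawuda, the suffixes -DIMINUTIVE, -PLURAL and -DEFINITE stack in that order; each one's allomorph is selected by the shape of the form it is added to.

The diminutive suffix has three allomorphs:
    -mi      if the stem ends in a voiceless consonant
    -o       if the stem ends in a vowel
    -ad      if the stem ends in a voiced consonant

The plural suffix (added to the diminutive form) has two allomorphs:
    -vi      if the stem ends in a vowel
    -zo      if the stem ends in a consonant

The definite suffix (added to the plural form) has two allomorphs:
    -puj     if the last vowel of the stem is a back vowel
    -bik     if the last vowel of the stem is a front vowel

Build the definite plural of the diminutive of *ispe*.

*ispe*: final sound = /e/, a vowel → -o → *ispeo*.
Since the final sound of the diminutive form *ispeo* is /o/ (a vowel), it takes -vi, giving *ispeovi*.
The plural form *ispeovi*: last vowel = /i/, a front vowel → -bik → *ispeovibik*.

ispeovibik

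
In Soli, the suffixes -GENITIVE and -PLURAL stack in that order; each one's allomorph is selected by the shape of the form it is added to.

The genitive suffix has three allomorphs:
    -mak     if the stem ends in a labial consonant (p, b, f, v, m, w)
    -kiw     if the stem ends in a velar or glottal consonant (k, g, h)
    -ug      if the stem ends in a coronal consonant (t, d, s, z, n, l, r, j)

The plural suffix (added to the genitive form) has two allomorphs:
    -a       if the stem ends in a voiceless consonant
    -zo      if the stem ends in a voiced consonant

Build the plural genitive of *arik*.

arikkiwzo

*arik* — final consonant /k/ (velar/glottal) → -kiw → *arikkiw*.
Since the final consonant of the genitive form *arikkiw* is /w/ (voiced), it takes -zo, giving *arikkiwzo*.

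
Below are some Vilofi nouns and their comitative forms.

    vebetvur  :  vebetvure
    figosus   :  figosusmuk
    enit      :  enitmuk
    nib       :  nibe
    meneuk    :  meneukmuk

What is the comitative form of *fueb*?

The suffix is conditioned by the final consonant: -muk when the stem ends in a voiceless consonant (*figosus*, *enit*, *meneuk*); -e when the stem ends in a voiced consonant (*vebetvur*, *nib*).
*fueb* — final consonant /b/ (voiced) → -e → *fuebe*.

fuebe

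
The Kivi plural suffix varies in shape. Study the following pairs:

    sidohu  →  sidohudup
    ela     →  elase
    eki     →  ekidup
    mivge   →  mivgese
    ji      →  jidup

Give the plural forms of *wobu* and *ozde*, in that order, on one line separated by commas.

The pattern is height harmony: -dup when the last vowel of the stem is a high vowel (*sidohu*, *eki*, *ji*); -se when the last vowel of the stem is a non-high vowel (*ela*, *mivge*).
The last vowel of *wobu* is /u/, which is a high vowel, so the suffix is -dup, giving *wobudup*.
Since the last vowel of *ozde* is /e/ (a non-high vowel), it takes -se, giving *ozdese*.

wobudup, ozdese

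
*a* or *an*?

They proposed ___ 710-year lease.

The indefinite article is chosen by the initial *sound* of the following word, not its spelling.
The number *710* is spoken "seven hundred …", beginning with /ˈsɛvən/ — a consonant sound.
So the article is *a*: They proposed a 710-year lease.

a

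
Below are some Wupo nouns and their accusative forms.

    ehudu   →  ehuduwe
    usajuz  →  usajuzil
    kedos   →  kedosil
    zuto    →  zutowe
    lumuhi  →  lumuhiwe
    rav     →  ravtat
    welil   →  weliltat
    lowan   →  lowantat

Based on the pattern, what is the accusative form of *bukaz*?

Looking at the final sound of each stem: -il when the stem ends in a sibilant (*usajuz*, *kedos*); -tat when the stem ends in a non-sibilant consonant (*rav*, *welil*, *lowan*); -we when the stem ends in a vowel (*ehudu*, *zuto*, *lumuhi*).
Since the final sound of *bukaz* is /z/ (a sibilant), it takes -il, giving *bukazil*.

bukazil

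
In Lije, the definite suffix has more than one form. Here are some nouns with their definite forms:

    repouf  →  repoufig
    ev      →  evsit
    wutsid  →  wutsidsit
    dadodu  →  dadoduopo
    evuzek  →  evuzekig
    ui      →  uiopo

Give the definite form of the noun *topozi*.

Looking at the final sound of each stem: -ig when the stem ends in a voiceless consonant (*repouf*, *evuzek*); -sit when the stem ends in a voiced consonant (*ev*, *wutsid*); -opo when the stem ends in a vowel (*dadodu*, *ui*).
*topozi* — final sound /i/ (a vowel) → -opo → *topoziopo*.

topoziopo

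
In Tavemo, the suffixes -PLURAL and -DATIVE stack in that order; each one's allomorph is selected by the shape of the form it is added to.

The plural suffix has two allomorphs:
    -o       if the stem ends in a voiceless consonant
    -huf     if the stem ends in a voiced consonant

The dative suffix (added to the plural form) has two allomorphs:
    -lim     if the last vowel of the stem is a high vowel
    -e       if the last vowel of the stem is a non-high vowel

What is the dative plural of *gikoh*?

*gikoh* — final consonant /h/ (voiceless) → -o → *gikoho*.
Since the last vowel of the plural form *gikoho* is /o/ (a non-high vowel), it takes -e, giving *gikohoe*.

gikohoe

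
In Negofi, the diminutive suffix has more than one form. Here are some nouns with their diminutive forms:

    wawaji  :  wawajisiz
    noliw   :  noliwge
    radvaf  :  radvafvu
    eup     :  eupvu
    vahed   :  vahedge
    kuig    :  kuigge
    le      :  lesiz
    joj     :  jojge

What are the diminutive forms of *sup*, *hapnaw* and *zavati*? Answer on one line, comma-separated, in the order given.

supvu, hapnawge, zavatisiz

Looking at the final sound of each stem: -vu when the stem ends in a voiceless consonant (*radvaf*, *eup*); -ge when the stem ends in a voiced consonant (*noliw*, *vahed*, *kuig*, *joj*); -siz when the stem ends in a vowel (*wawaji*, *le*).
*sup*: final sound = /p/, a voiceless consonant → -vu → *supvu*.
*hapnaw*: final sound = /w/, a voiced consonant → -ge → *hapnawge*.
The final sound of *zavati* is /i/, which is a vowel, so the suffix is -siz, giving *zavatisiz*.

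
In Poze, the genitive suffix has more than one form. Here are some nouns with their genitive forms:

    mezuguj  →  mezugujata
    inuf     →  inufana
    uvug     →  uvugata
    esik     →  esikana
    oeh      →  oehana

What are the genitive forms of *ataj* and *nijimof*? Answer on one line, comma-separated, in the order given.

Looking at the final consonant of each stem: -ana when the stem ends in a voiceless consonant (*inuf*, *esik*, *oeh*); -ata when the stem ends in a voiced consonant (*mezuguj*, *uvug*).
Since the final consonant of *ataj* is /j/ (voiced), it takes -ata, giving *atajata*.
Since the final consonant of *nijimof* is /f/ (voiceless), it takes -ana, giving *nijimofana*.

atajata, nijimofana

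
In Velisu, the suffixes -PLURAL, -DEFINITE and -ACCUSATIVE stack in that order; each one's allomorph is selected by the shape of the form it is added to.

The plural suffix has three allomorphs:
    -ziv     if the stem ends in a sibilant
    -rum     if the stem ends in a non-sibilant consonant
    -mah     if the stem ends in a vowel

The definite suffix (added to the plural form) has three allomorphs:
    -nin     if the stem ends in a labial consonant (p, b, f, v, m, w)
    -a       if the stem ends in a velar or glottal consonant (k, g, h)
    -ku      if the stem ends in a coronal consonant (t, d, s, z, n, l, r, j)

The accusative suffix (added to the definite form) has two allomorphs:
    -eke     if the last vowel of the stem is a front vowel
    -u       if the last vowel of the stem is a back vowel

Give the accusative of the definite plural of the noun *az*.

azzivnineke

*az* — final sound /z/ (a sibilant) → -ziv → *azziv*.
The final consonant of the plural form *azziv* is /v/, which is labial, so the definite suffix is -nin, giving *azzivnin*.
The definite form *azzivnin* — last vowel /i/ (a front vowel) → -eke → *azzivnineke*.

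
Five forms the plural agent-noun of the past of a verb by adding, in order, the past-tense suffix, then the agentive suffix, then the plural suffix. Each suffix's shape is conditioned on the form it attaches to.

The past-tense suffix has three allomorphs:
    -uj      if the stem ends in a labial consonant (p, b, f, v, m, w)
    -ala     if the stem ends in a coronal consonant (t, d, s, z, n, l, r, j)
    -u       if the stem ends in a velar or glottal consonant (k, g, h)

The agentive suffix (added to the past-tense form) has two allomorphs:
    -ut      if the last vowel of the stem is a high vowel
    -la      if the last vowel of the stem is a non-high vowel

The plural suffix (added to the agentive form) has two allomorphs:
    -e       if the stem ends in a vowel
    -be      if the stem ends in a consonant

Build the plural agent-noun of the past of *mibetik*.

Since the final consonant of *mibetik* is /k/ (velar/glottal), it takes -u, giving *mibetiku*.
The past-tense form *mibetiku*: last vowel = /u/, a high vowel → -ut → *mibetikuut*.
The final sound of the agentive form *mibetikuut* is /t/, which is a consonant, so the plural suffix is -be, giving *mibetikuutbe*.

mibetikuutbe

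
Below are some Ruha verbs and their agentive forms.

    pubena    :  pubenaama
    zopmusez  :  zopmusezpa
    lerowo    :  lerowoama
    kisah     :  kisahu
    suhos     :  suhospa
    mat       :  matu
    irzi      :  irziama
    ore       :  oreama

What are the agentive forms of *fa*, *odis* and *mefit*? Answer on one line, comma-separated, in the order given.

faama, odispa, mefitu

The alternation tracks the final sound of the stem — -pa when the stem ends in a sibilant (*zopmusez*, *suhos*); -u when the stem ends in a non-sibilant consonant (*kisah*, *mat*); -ama when the stem ends in a vowel (*pubena*, *lerowo*, *irzi*, *ore*).
Since the final sound of *fa* is /a/ (a vowel), it takes -ama, giving *faama*.
*odis*: final sound = /s/, a sibilant → -pa → *odispa*.
The final sound of *mefit* is /t/, which is a non-sibilant consonant, so the suffix is -u, giving *mefitu*.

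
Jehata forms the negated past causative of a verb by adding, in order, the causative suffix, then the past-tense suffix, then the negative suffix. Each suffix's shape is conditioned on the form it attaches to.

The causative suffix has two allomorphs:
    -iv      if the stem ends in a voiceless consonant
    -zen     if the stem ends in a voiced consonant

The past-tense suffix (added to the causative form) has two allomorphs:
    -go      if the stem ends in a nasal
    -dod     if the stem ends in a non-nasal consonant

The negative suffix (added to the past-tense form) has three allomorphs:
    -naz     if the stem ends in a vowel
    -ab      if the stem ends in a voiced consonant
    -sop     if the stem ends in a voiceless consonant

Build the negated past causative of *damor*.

damorzengonaz

Since the final consonant of *damor* is /r/ (voiced), it takes -zen, giving *damorzen*.
Since the final consonant of the causative form *damorzen* is /n/ (a nasal), it takes -go, giving *damorzengo*.
The past-tense form *damorzengo*: final sound = /o/, a vowel → -naz → *damorzengonaz*.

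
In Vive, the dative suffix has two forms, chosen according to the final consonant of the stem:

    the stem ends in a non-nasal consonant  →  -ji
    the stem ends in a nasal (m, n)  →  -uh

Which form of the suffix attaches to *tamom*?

-uh

Since the final consonant of *tamom* is /m/ (a nasal), it takes -uh.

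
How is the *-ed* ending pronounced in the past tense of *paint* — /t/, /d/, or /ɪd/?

/ɪd/

The stem *paint* ends in /t/ or /d/.
The -ed suffix is realized as /ɪd/ after /t, d/; as /t/ after other voiceless consonants; and as /d/ after other voiced sounds.
So -ed on *paint* is pronounced /ɪd/.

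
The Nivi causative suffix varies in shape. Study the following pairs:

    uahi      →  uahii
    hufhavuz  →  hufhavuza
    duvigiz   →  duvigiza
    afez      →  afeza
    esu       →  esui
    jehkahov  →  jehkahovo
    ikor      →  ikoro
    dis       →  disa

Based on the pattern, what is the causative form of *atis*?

atisa

Looking at the final sound of each stem: -a when the stem ends in a sibilant (*hufhavuz*, *duvigiz*, *afez*, *dis*); -o when the stem ends in a non-sibilant consonant (*jehkahov*, *ikor*); -i when the stem ends in a vowel (*uahi*, *esu*).
The final sound of *atis* is /s/, which is a sibilant, so the suffix is -a, giving *atisa*.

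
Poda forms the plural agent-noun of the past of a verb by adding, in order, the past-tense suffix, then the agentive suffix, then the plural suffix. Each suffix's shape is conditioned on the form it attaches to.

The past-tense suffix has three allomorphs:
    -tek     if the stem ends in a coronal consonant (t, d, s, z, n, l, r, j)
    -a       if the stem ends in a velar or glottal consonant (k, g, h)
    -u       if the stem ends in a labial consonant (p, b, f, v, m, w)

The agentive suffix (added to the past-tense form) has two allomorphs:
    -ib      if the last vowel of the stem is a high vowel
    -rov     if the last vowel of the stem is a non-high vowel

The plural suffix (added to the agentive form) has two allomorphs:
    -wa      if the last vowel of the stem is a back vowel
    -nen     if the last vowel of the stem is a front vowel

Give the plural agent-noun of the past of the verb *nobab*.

The final consonant of *nobab* is /b/, which is labial, so the past-tense suffix is -u, giving *nobabu*.
The last vowel of the past-tense form *nobabu* is /u/, which is a high vowel, so the agentive suffix is -ib, giving *nobabuib*.
The last vowel of the agentive form *nobabuib* is /i/, which is a front vowel, so the plural suffix is -nen, giving *nobabuibnen*.

nobabuibnen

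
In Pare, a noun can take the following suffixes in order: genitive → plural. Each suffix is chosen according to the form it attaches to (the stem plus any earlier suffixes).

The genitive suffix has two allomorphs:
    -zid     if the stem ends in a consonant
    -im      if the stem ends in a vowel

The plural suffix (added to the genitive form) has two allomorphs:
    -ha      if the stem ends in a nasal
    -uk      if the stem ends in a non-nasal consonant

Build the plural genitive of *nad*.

nadziduk

Since the final sound of *nad* is /d/ (a consonant), it takes -zid, giving *nadzid*.
Since the final consonant of the genitive form *nadzid* is /d/ (non-nasal), it takes -uk, giving *nadziduk*.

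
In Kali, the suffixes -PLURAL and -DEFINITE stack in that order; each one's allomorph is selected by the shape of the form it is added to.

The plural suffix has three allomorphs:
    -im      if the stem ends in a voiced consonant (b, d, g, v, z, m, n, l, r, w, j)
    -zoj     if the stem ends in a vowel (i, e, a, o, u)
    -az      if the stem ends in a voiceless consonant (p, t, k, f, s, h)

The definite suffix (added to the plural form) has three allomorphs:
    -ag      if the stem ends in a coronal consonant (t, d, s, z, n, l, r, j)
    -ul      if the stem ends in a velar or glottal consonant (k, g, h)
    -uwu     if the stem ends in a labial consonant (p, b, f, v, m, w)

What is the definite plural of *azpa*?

azpazojag

*azpa*: final sound = /a/, a vowel → -zoj → *azpazoj*.
Since the final consonant of the plural form *azpazoj* is /j/ (coronal), it takes -ag, giving *azpazojag*.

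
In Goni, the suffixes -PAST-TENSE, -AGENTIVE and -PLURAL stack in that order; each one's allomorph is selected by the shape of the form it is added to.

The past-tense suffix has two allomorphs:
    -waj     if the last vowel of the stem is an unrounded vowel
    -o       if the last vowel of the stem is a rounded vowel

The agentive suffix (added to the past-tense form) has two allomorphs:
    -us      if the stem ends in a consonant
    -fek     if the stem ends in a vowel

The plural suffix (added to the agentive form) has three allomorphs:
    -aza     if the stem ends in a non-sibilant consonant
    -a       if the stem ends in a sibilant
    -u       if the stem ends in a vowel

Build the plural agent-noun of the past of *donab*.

donabwajusa

The last vowel of *donab* is /a/, which is an unrounded vowel, so the past-tense suffix is -waj, giving *donabwaj*.
The past-tense form *donabwaj* — final sound /j/ (a consonant) → -us → *donabwajus*.
The agentive form *donabwajus*: final sound = /s/, a sibilant → -a → *donabwajusa*.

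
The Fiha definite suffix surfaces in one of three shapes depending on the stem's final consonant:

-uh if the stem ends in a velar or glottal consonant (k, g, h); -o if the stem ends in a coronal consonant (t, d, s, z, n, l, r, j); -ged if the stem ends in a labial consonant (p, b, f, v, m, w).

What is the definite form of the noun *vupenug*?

The final consonant of *vupenug* is /g/, which is velar/glottal, so the suffix is -uh, giving *vupenuguh*.

vupenuguh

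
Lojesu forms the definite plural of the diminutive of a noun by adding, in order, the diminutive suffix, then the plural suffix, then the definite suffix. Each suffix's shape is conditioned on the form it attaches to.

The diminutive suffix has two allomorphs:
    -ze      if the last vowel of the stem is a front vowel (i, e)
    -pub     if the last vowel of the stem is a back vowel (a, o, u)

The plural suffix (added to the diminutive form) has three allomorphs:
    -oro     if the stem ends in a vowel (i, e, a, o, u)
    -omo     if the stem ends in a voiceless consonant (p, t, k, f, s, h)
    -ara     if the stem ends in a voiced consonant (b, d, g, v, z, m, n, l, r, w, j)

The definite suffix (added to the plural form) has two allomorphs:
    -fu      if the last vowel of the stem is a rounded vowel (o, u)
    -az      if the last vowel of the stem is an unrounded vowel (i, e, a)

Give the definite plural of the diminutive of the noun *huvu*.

huvupubaraaz

*huvu*: last vowel = /u/, a back vowel → -pub → *huvupub*.
The diminutive form *huvupub* — final sound /b/ (a voiced consonant) → -ara → *huvupubara*.
Since the last vowel of the plural form *huvupubara* is /a/ (an unrounded vowel), it takes -az, giving *huvupubaraaz*.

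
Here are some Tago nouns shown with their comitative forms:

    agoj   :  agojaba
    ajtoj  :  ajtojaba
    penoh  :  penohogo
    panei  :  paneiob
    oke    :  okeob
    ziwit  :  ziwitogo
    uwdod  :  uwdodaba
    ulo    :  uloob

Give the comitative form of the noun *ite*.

iteob

The alternation tracks the final sound of the stem — -ogo when the stem ends in a voiceless consonant (*penoh*, *ziwit*); -aba when the stem ends in a voiced consonant (*agoj*, *ajtoj*, *uwdod*); -ob when the stem ends in a vowel (*panei*, *oke*, *ulo*).
*ite* — final sound /e/ (a vowel) → -ob → *iteob*.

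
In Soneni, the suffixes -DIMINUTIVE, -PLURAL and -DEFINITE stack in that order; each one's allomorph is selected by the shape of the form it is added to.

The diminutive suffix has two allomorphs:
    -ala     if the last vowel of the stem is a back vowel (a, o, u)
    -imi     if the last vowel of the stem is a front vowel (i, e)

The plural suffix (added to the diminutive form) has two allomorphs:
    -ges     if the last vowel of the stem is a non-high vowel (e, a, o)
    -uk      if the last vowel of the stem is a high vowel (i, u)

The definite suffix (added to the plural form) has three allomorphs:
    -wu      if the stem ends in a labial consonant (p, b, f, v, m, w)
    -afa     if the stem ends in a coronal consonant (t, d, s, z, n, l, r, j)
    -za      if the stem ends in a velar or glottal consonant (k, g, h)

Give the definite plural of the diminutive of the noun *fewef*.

fewefimiukza

*fewef* — last vowel /e/ (a front vowel) → -imi → *fewefimi*.
The last vowel of the diminutive form *fewefimi* is /i/, which is a high vowel, so the plural suffix is -uk, giving *fewefimiuk*.
The final consonant of the plural form *fewefimiuk* is /k/, which is velar/glottal, so the definite suffix is -za, giving *fewefimiukza*.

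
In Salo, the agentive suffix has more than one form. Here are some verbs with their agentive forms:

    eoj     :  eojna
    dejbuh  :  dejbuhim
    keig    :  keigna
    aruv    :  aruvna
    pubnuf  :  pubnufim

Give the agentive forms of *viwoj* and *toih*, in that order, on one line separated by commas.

viwojna, toihim

The suffix is conditioned by the final consonant: -im when the stem ends in a voiceless consonant (*dejbuh*, *pubnuf*); -na when the stem ends in a voiced consonant (*eoj*, *keig*, *aruv*).
*viwoj* — final consonant /j/ (voiced) → -na → *viwojna*.
The final consonant of *toih* is /h/, which is voiceless, so the suffix is -im, giving *toihim*.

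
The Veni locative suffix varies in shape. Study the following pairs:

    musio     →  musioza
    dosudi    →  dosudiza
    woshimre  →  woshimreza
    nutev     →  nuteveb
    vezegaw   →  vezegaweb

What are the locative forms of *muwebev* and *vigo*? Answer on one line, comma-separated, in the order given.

muwebeveb, vigoza

The pattern is consonant vs. vowel: -eb when the stem ends in a consonant (*nutev*, *vezegaw*); -za when the stem ends in a vowel (*musio*, *dosudi*, *woshimre*).
The final sound of *muwebev* is /v/, which is a consonant, so the suffix is -eb, giving *muwebeveb*.
*vigo* — final sound /o/ (a vowel) → -za → *vigoza*.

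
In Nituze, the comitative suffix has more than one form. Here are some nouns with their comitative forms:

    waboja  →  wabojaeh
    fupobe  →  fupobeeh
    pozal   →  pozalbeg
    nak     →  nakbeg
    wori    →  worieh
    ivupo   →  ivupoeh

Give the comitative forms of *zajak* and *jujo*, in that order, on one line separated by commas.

zajakbeg, jujoeh

Looking at the final sound of each stem: -beg when the stem ends in a consonant (*pozal*, *nak*); -eh when the stem ends in a vowel (*waboja*, *fupobe*, *wori*, *ivupo*).
*zajak*: final sound = /k/, a consonant → -beg → *zajakbeg*.
Since the final sound of *jujo* is /o/ (a vowel), it takes -eh, giving *jujoeh*.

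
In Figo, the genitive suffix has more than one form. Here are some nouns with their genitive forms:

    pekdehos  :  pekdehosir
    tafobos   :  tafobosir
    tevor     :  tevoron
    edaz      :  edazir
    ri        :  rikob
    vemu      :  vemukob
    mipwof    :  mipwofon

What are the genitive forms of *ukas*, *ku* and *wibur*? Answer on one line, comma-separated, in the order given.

Looking at the final sound of each stem: -ir when the stem ends in a sibilant (*pekdehos*, *tafobos*, *edaz*); -on when the stem ends in a non-sibilant consonant (*tevor*, *mipwof*); -kob when the stem ends in a vowel (*ri*, *vemu*).
*ukas*: final sound = /s/, a sibilant → -ir → *ukasir*.
Since the final sound of *ku* is /u/ (a vowel), it takes -kob, giving *kukob*.
The final sound of *wibur* is /r/, which is a non-sibilant consonant, so the suffix is -on, giving *wiburon*.

ukasir, kukob, wiburon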